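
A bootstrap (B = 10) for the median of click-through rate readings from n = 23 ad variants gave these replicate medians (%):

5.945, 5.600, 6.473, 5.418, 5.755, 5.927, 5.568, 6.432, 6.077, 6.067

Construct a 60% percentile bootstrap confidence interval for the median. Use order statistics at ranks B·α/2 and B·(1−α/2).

(5.568, 6.077)

Sorted replicates: 5.418, 5.568, 5.600, 5.755, 5.927, 5.945, 6.067, 6.077, 6.432, 6.473
α = 0.40; lower rank = 10 × 0.200 = 2; upper rank = 10 × 0.800 = 8.
The 2nd smallest replicate is 5.568; the 8th is 6.077.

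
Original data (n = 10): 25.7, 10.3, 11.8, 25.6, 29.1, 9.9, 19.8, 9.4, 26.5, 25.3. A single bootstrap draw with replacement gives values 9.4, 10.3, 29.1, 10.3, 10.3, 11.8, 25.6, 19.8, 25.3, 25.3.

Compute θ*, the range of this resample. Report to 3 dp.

θ* = 19.700

Range = 29.1 − 9.4 = 19.700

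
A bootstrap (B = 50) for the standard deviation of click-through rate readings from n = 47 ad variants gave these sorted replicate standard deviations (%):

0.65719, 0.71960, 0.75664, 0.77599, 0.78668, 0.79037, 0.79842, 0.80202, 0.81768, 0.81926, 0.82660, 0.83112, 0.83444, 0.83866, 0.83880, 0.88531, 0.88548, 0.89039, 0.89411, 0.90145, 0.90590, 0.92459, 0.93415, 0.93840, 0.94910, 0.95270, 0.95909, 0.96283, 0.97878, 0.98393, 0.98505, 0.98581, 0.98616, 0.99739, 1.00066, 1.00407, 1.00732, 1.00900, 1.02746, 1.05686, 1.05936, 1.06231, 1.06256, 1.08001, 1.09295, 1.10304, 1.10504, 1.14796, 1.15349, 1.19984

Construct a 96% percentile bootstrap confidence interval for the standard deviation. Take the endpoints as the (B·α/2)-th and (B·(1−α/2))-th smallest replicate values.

α = 0.04; lower rank = 50 × 0.020 = 1; upper rank = 50 × 0.980 = 49.
The 1st smallest replicate is 0.65719; the 49th is 1.15349.

(0.65719, 1.15349)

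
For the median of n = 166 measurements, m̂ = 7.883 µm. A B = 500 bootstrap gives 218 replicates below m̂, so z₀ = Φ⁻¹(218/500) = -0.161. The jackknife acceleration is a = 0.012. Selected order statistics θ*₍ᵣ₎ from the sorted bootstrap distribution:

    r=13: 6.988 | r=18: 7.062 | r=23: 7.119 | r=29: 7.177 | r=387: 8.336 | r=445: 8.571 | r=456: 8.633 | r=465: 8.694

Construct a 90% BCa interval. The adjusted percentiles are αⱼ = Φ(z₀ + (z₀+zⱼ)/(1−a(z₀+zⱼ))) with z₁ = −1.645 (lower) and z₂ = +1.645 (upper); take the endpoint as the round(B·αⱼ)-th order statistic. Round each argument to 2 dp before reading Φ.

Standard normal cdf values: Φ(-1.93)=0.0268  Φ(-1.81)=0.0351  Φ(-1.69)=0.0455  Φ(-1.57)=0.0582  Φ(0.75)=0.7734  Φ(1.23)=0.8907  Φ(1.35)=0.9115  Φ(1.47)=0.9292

(6.988, 8.633)

Lower: z₀ + z₁ = -0.161 + (-1.645) = -1.806; 1 − a(z₀+z₁) = 1 − (0.012)(-1.806) = 1.0217; argument = -0.161 + (-1.806)/1.0217 = -1.9287 → -1.93.
α₁ = Φ(-1.93) = 0.0268; rank = round(500 × 0.0268) = 13; θ*₍13₎ = 6.988.
Upper: z₀ + z₂ = 1.484; 1 − a(z₀+z₂) = 0.9822; argument = 1.3499 → 1.35; α₂ = 0.9115; rank = 456; θ*₍456₎ = 8.633.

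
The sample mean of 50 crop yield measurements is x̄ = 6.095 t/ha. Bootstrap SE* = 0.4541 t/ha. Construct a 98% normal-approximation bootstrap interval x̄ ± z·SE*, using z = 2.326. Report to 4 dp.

Margin = 2.326 × 0.4541 = 1.05624
Interval: 6.095 ± 1.05624

(5.0388, 7.1512)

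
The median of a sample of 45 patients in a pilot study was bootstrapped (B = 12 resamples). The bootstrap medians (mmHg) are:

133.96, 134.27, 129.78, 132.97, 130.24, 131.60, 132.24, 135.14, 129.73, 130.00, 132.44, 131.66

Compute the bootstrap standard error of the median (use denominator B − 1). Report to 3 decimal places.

Bootstrap SE is the standard deviation of the 12 replicate medians.
Mean of replicates: (133.96 + 134.27 + 129.78 + 132.97 + 130.24 + 131.60 + 132.24 + 135.14 + 129.73 + 130.00 + 132.44 + 131.66) / 12 = 1584.0300 / 12 = 132.0025
Sum of squared deviations: (+1.9575)² + (+2.2675)² + (−2.2225)² + (+0.9675)² + (−1.7625)² + (−0.4025)² + (+0.2375)² + (+3.1375)² + (−2.2725)² + (−2.0025)² + (+0.4375)² + (−0.3425)² = 37.5006
Variance = 37.5006 / 11 = 3.4091
SE* = √3.4091

SE* = 1.846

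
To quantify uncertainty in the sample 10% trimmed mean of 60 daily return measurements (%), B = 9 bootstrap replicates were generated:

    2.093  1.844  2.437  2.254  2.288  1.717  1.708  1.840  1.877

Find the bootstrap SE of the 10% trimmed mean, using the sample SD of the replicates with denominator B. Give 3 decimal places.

Bootstrap SE is the standard deviation of the 9 replicate 10% trimmed means.
Mean of replicates: (2.093 + 1.844 + 2.437 + 2.254 + 2.288 + 1.717 + 1.708 + 1.840 + 1.877) / 9 = 18.0580 / 9 = 2.0064
Sum of squared deviations: (+0.0866)² + (−0.1624)² + (+0.4306)² + (+0.2476)² + (+0.2816)² + (−0.2894)² + (−0.2984)² + (−0.1664)² + (−0.1294)² = 0.5771
Variance = 0.5771 / 9 = 0.0641
SE* = √0.0641

SE* = 0.253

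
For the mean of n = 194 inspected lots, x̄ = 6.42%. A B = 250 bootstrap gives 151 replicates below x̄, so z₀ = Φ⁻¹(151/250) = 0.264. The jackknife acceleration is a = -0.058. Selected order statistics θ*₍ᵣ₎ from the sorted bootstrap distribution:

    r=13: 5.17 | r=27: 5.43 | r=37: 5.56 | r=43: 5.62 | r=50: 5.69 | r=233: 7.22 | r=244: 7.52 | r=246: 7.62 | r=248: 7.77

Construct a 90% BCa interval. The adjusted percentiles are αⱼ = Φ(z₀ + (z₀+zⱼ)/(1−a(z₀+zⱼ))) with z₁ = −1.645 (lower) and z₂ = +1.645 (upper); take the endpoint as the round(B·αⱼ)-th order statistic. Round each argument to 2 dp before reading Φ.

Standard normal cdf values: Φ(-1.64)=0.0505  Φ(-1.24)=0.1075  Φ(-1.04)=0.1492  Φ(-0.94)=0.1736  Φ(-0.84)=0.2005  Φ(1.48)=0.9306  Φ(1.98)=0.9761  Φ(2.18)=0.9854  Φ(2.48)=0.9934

(5.43, 7.52)

Lower: z₀ + z₁ = 0.264 + (-1.645) = -1.381; 1 − a(z₀+z₁) = 1 − (-0.058)(-1.381) = 0.9199; argument = 0.264 + (-1.381)/0.9199 = -1.2372 → -1.24.
α₁ = Φ(-1.24) = 0.1075; rank = round(250 × 0.1075) = 27; θ*₍27₎ = 5.43.
Upper: z₀ + z₂ = 1.909; 1 − a(z₀+z₂) = 1.1107; argument = 1.9827 → 1.98; α₂ = 0.9761; rank = 244; θ*₍244₎ = 7.52.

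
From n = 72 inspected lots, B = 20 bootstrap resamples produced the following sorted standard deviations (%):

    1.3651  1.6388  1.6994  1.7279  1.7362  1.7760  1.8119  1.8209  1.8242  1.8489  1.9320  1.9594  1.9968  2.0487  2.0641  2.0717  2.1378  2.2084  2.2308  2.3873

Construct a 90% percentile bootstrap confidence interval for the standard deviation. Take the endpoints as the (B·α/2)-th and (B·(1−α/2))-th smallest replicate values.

(1.3651, 2.2308)

α = 0.10; lower rank = 20 × 0.050 = 1; upper rank = 20 × 0.950 = 19.
The 1st smallest replicate is 1.3651; the 19th is 2.2308.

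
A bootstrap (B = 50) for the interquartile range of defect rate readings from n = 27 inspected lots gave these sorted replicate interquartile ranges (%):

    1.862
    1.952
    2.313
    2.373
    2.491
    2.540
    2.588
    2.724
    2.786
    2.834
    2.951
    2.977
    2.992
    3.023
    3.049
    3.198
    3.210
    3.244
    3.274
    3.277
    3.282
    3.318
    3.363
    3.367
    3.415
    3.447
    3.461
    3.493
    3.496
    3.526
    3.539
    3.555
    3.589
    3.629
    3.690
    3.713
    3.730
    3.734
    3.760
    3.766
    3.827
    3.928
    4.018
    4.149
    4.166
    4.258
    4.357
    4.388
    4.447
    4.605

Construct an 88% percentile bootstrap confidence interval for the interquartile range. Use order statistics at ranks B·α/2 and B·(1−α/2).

(2.313, 4.357)

α = 0.12; lower rank = 50 × 0.060 = 3; upper rank = 50 × 0.940 = 47.
The 3rd smallest replicate is 2.313; the 47th is 4.357.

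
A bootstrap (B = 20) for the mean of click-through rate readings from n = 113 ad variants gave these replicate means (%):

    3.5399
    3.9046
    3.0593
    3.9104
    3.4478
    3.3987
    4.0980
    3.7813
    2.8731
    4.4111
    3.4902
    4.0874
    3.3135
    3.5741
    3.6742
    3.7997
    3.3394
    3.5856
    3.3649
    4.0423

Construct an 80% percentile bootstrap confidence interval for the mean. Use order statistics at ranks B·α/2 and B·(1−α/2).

Sorted replicates: 2.8731, 3.0593, 3.3135, 3.3394, 3.3649, 3.3987, 3.4478, 3.4902, 3.5399, 3.5741, 3.5856, 3.6742, 3.7813, 3.7997, 3.9046, 3.9104, 4.0423, 4.0874, 4.0980, 4.4111
α = 0.20; lower rank = 20 × 0.100 = 2; upper rank = 20 × 0.900 = 18.
The 2nd smallest replicate is 3.0593; the 18th is 4.0874.

(3.0593, 4.0874)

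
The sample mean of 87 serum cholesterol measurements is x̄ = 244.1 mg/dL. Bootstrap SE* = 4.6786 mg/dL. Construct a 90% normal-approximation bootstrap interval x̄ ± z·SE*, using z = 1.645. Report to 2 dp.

Margin = 1.645 × 4.6786 = 7.696
Interval: 244.1 ± 7.696

(236.40, 251.80)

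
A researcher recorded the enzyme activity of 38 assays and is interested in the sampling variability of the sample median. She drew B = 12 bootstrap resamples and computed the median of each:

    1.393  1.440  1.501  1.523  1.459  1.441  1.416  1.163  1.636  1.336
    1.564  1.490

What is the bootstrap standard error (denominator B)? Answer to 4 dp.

SE* = 0.1144

Bootstrap SE is the standard deviation of the 12 replicate medians.
Mean of replicates: (1.393 + 1.440 + 1.501 + 1.523 + 1.459 + 1.441 + 1.416 + 1.163 + 1.636 + 1.336 + 1.564 + 1.490) / 12 = 17.36200 / 12 = 1.44683
Sum of squared deviations: (−0.05383)² + (−0.00683)² + (+0.05417)² + (+0.07617)² + (+0.01217)² + (−0.00583)² + (−0.03083)² + (−0.28383)² + (+0.18917)² + (−0.11083)² + (+0.11717)² + (+0.04317)² = 0.15703
Variance = 0.15703 / 12 = 0.01309
SE* = √0.01309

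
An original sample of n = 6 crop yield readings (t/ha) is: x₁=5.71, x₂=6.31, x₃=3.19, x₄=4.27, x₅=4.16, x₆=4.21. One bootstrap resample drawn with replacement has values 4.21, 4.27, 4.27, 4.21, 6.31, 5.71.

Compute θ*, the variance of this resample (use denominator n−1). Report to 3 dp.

θ* = 0.872

Mean = 4.8300; sum of squared deviations = 4.3608
s² = 4.3608 / 5 = 0.8722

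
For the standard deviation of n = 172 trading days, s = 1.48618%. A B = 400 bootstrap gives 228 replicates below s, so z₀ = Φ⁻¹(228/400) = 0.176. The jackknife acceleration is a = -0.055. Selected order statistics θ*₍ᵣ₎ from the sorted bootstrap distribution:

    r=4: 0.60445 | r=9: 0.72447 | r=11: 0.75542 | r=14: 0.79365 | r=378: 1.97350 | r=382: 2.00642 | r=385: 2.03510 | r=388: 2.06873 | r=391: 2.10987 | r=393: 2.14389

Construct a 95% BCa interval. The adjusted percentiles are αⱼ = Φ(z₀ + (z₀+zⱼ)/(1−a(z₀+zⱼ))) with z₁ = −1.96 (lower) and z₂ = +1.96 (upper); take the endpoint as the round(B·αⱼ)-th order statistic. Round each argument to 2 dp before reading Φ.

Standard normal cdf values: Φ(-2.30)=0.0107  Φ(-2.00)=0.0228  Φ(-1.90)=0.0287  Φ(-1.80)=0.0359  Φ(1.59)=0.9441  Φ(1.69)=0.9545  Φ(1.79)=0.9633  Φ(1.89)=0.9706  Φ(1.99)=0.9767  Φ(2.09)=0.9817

(0.79365, 2.14389)

Lower: z₀ + z₁ = 0.176 + (-1.960) = -1.784; 1 − a(z₀+z₁) = 1 − (-0.055)(-1.784) = 0.9019; argument = 0.176 + (-1.784)/0.9019 = -1.8021 → -1.80.
α₁ = Φ(-1.80) = 0.0359; rank = round(400 × 0.0359) = 14; θ*₍14₎ = 0.79365.
Upper: z₀ + z₂ = 2.136; 1 − a(z₀+z₂) = 1.1175; argument = 2.0874 → 2.09; α₂ = 0.9817; rank = 393; θ*₍393₎ = 2.14389.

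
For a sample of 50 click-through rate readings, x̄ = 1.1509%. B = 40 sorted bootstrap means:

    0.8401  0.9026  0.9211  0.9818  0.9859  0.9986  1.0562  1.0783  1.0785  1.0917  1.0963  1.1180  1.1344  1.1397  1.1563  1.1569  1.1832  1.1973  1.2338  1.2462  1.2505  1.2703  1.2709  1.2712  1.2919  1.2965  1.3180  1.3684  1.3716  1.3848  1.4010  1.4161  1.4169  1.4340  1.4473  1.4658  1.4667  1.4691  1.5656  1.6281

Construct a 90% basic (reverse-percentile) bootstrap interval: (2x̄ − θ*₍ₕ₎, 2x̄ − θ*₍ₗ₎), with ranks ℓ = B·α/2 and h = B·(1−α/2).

Percentile endpoints at ranks 2 and 38: θ*₍2₎ = 0.9026, θ*₍38₎ = 1.4691.
Basic interval reflects these around x̄:
  lower = 2 × 1.1509 − 1.4691 = 0.8327
  upper = 2 × 1.1509 − 0.9026 = 1.3992

(0.8327, 1.3992)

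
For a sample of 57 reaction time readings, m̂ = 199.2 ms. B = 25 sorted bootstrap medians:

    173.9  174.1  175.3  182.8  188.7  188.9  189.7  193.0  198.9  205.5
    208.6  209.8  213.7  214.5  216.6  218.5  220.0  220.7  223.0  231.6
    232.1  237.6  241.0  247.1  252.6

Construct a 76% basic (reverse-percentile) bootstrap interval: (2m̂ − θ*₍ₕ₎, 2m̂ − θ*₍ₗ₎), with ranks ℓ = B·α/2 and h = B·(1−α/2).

Percentile endpoints at ranks 3 and 22: θ*₍3₎ = 175.3, θ*₍22₎ = 237.6.
Basic interval reflects these around m̂:
  lower = 2 × 199.2 − 237.6 = 160.8
  upper = 2 × 199.2 − 175.3 = 223.1

(160.8, 223.1)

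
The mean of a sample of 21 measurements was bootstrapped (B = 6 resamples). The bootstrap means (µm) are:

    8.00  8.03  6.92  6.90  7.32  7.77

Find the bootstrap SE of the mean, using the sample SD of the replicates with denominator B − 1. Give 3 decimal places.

SE* = 0.516

Bootstrap SE is the standard deviation of the 6 replicate means.
Mean of replicates: (8.00 + 8.03 + 6.92 + 6.90 + 7.32 + 7.77) / 6 = 44.9400 / 6 = 7.4900
Sum of squared deviations: (+0.5100)² + (+0.5400)² + (−0.5700)² + (−0.5900)² + (−0.1700)² + (+0.2800)² = 1.3320
Variance = 1.3320 / 5 = 0.2664
SE* = √0.2664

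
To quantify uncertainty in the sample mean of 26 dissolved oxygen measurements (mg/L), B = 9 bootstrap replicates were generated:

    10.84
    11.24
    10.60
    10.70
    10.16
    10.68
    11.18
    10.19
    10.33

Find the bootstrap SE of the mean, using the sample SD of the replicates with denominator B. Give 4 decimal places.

Bootstrap SE is the standard deviation of the 9 replicate means.
Mean of replicates: (10.84 + 11.24 + 10.60 + 10.70 + 10.16 + 10.68 + 11.18 + 10.19 + 10.33) / 9 = 95.92000 / 9 = 10.65778
Sum of squared deviations: (+0.18222)² + (+0.58222)² + (−0.05778)² + (+0.04222)² + (−0.49778)² + (+0.02222)² + (+0.52222)² + (−0.46778)² + (−0.32778)² = 1.22456
Variance = 1.22456 / 9 = 0.13606
SE* = √0.13606

SE* = 0.3689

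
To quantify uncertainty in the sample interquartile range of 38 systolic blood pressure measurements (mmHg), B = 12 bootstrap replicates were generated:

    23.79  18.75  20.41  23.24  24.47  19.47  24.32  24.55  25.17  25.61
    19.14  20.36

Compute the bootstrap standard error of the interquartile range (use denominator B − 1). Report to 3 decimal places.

SE* = 2.591

Bootstrap SE is the standard deviation of the 12 replicate interquartile ranges.
Mean of replicates: (23.79 + 18.75 + 20.41 + 23.24 + 24.47 + 19.47 + 24.32 + 24.55 + 25.17 + 25.61 + 19.14 + 20.36) / 12 = 269.2800 / 12 = 22.4400
Sum of squared deviations: (+1.3500)² + (−3.6900)² + (−2.0300)² + (+0.8000)² + (+2.0300)² + (−2.9700)² + (+1.8800)² + (+2.1100)² + (+2.7300)² + (+3.1700)² + (−3.3000)² + (−2.0800)² = 73.8460
Variance = 73.8460 / 11 = 6.7133
SE* = √6.7133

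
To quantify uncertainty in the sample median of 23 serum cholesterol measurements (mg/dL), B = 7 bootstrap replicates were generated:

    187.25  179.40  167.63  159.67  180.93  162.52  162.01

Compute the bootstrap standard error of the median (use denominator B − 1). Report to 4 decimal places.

Bootstrap SE is the standard deviation of the 7 replicate medians.
Mean of replicates: (187.25 + 179.40 + 167.63 + 159.67 + 180.93 + 162.52 + 162.01) / 7 = 1199.41000 / 7 = 171.34429
Sum of squared deviations: (+15.90571)² + (+8.05571)² + (−3.71429)² + (−11.67429)² + (+9.58571)² + (−8.82429)² + (−9.33429)² = 724.85397
Variance = 724.85397 / 6 = 120.80900
SE* = √120.80900

SE* = 10.9913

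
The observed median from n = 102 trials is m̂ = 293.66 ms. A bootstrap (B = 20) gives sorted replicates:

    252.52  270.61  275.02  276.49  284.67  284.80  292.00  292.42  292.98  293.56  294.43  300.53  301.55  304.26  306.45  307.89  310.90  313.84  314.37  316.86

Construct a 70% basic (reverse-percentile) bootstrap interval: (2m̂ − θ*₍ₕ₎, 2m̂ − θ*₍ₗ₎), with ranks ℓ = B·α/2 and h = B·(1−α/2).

Percentile endpoints at ranks 3 and 17: θ*₍3₎ = 275.02, θ*₍17₎ = 310.90.
Basic interval reflects these around m̂:
  lower = 2 × 293.66 − 310.90 = 276.42
  upper = 2 × 293.66 − 275.02 = 312.30

(276.42, 312.30)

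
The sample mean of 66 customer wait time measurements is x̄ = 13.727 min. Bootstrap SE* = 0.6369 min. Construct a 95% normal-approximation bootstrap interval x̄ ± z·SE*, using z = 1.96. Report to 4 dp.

(12.4787, 14.9753)

Margin = 1.96 × 0.6369 = 1.24832
Interval: 13.727 ± 1.24832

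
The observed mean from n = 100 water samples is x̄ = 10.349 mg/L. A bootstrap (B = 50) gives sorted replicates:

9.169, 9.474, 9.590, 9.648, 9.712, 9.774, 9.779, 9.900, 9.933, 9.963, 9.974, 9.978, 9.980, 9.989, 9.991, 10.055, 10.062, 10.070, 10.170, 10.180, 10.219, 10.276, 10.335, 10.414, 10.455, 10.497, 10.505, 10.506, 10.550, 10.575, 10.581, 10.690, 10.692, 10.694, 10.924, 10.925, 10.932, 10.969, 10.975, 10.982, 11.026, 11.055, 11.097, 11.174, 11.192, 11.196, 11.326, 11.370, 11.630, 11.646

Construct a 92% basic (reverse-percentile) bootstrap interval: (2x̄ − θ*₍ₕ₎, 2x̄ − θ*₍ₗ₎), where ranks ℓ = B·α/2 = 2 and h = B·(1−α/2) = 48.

(9.328, 11.224)

Percentile endpoints at ranks 2 and 48: θ*₍2₎ = 9.474, θ*₍48₎ = 11.370.
Basic interval reflects these around x̄:
  lower = 2 × 10.349 − 11.370 = 9.328
  upper = 2 × 10.349 − 9.474 = 11.224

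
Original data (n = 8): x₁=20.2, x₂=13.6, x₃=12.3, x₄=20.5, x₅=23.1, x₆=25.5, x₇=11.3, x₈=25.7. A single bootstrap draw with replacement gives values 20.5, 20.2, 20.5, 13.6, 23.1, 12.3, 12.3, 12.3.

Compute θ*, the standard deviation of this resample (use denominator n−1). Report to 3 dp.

θ* = 4.623

Mean = 16.8500; sum of squared deviations = 149.6000
s² = 149.6000 / 7 = 21.3714
s = √21.3714 = 4.623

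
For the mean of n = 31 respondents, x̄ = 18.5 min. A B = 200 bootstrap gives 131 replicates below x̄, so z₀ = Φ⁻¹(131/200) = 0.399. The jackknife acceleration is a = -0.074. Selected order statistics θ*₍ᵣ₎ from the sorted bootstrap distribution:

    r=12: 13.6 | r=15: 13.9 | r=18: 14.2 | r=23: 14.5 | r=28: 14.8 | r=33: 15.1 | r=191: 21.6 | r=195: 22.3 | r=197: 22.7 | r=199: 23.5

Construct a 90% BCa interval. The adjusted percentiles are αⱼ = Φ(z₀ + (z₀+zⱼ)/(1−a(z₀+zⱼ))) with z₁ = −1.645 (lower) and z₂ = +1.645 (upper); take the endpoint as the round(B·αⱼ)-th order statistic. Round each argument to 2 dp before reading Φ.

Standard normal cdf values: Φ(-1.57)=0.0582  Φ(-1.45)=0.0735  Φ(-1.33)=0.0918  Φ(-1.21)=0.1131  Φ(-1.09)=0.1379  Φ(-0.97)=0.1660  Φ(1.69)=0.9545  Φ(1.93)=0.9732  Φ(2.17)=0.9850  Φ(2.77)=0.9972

Lower: z₀ + z₁ = 0.399 + (-1.645) = -1.246; 1 − a(z₀+z₁) = 1 − (-0.074)(-1.246) = 0.9078; argument = 0.399 + (-1.246)/0.9078 = -0.9736 → -0.97.
α₁ = Φ(-0.97) = 0.1660; rank = round(200 × 0.1660) = 33; θ*₍33₎ = 15.1.
Upper: z₀ + z₂ = 2.044; 1 − a(z₀+z₂) = 1.1513; argument = 2.1745 → 2.17; α₂ = 0.9850; rank = 197; θ*₍197₎ = 22.7.

(15.1, 22.7)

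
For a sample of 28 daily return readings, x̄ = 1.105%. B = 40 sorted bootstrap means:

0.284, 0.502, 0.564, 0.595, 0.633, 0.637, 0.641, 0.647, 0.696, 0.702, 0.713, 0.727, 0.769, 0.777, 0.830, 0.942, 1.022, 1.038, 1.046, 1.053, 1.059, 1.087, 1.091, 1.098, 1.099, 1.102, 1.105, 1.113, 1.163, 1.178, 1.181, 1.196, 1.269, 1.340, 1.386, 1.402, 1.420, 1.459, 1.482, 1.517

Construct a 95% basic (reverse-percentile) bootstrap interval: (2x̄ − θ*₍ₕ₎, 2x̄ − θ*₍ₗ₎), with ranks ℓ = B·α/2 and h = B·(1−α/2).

(0.728, 1.926)

Percentile endpoints at ranks 1 and 39: θ*₍1₎ = 0.284, θ*₍39₎ = 1.482.
Basic interval reflects these around x̄:
  lower = 2 × 1.105 − 1.482 = 0.728
  upper = 2 × 1.105 − 0.284 = 1.926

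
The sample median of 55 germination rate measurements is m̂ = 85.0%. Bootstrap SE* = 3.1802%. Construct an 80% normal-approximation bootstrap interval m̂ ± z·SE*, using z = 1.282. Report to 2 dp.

(80.92, 89.08)

Margin = 1.282 × 3.1802 = 4.077
Interval: 85.0 ± 4.077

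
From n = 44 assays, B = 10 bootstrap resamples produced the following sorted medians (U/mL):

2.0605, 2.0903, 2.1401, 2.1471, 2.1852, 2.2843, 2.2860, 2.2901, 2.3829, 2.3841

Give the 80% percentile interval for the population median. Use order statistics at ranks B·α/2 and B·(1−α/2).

(2.0605, 2.3829)

α = 0.20; lower rank = 10 × 0.100 = 1; upper rank = 10 × 0.900 = 9.
The 1st smallest replicate is 2.0605; the 9th is 2.3829.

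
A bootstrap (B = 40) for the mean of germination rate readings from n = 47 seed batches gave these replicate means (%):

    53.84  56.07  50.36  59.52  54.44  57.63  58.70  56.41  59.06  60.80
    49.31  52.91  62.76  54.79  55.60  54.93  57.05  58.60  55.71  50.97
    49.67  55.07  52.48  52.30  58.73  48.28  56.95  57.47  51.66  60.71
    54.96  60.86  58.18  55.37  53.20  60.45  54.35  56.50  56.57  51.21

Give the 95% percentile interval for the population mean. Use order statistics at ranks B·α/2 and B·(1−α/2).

Sorted replicates: 48.28, 49.31, 49.67, 50.36, 50.97, 51.21, 51.66, 52.30, 52.48, 52.91, 53.20, 53.84, 54.35, 54.44, 54.79, 54.93, 54.96, 55.07, 55.37, 55.60, 55.71, 56.07, 56.41, 56.50, 56.57, 56.95, 57.05, 57.47, 57.63, 58.18, 58.60, 58.70, 58.73, 59.06, 59.52, 60.45, 60.71, 60.80, 60.86, 62.76
α = 0.05; lower rank = 40 × 0.025 = 1; upper rank = 40 × 0.975 = 39.
The 1st smallest replicate is 48.28; the 39th is 60.86.

(48.28, 60.86)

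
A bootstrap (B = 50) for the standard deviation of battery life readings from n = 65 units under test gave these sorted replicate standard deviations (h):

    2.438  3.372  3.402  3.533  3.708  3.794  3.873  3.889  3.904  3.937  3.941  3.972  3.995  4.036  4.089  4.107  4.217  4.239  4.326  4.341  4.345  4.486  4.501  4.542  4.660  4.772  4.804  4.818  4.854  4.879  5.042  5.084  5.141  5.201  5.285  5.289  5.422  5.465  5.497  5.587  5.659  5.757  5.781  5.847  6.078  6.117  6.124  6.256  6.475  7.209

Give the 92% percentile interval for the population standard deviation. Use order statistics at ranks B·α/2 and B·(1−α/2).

α = 0.08; lower rank = 50 × 0.040 = 2; upper rank = 50 × 0.960 = 48.
The 2nd smallest replicate is 3.372; the 48th is 6.256.

(3.372, 6.256)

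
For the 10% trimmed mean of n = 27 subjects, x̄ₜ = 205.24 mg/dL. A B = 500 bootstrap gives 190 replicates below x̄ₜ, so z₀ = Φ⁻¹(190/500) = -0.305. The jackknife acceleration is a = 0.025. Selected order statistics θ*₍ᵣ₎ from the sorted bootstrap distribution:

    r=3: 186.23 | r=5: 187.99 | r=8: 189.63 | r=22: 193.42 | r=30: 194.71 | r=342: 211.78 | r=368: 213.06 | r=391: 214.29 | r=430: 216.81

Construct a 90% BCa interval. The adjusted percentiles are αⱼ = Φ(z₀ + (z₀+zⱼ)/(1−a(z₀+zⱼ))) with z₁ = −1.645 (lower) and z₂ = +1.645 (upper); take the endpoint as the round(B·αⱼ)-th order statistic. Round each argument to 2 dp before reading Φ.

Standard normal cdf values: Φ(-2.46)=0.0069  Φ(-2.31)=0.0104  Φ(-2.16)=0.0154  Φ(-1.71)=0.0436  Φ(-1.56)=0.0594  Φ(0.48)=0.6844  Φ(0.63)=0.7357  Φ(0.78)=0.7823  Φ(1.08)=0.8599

Lower: z₀ + z₁ = -0.305 + (-1.645) = -1.950; 1 − a(z₀+z₁) = 1 − (0.025)(-1.950) = 1.0488; argument = -0.305 + (-1.950)/1.0488 = -2.1644 → -2.16.
α₁ = Φ(-2.16) = 0.0154; rank = round(500 × 0.0154) = 8; θ*₍8₎ = 189.63.
Upper: z₀ + z₂ = 1.340; 1 − a(z₀+z₂) = 0.9665; argument = 1.0814 → 1.08; α₂ = 0.8599; rank = 430; θ*₍430₎ = 216.81.

(189.63, 216.81)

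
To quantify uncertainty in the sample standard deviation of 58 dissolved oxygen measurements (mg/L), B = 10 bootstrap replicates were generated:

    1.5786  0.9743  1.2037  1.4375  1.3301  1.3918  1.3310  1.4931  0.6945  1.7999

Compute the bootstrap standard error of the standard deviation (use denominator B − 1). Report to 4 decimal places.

SE* = 0.3110

Bootstrap SE is the standard deviation of the 10 replicate standard deviations.
Mean of replicates: (1.5786 + 0.9743 + 1.2037 + 1.4375 + 1.3301 + 1.3918 + 1.3310 + 1.4931 + 0.6945 + 1.7999) / 10 = 13.23450 / 10 = 1.32345
Sum of squared deviations: (+0.25515)² + (−0.34915)² + (−0.11975)² + (+0.11405)² + (+0.00665)² + (+0.06835)² + (+0.00755)² + (+0.16965)² + (−0.62895)² + (+0.47645)² = 0.87049
Variance = 0.87049 / 9 = 0.09672
SE* = √0.09672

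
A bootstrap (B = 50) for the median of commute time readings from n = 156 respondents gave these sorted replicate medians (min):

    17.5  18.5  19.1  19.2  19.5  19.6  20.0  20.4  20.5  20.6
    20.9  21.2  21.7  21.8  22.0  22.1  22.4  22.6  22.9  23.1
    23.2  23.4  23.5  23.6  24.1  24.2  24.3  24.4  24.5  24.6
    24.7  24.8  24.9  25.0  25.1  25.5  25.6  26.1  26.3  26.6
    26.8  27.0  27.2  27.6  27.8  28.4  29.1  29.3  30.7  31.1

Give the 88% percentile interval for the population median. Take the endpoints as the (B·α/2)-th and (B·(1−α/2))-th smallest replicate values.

(19.1, 29.1)

α = 0.12; lower rank = 50 × 0.060 = 3; upper rank = 50 × 0.940 = 47.
The 3rd smallest replicate is 19.1; the 47th is 29.1.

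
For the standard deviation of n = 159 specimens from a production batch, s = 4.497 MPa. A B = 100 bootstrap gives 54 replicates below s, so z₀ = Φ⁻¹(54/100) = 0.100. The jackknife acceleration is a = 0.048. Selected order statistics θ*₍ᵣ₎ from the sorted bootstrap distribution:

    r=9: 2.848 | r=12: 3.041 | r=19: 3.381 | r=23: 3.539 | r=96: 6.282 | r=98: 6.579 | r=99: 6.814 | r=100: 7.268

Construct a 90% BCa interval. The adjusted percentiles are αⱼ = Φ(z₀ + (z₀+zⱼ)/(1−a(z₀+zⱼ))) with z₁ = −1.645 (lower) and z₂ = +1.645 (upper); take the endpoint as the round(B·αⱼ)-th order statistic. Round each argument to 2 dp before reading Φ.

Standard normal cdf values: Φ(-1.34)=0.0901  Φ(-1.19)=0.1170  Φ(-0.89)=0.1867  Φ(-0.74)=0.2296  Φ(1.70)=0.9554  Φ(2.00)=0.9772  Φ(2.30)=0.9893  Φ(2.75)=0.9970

Lower: z₀ + z₁ = 0.100 + (-1.645) = -1.545; 1 − a(z₀+z₁) = 1 − (0.048)(-1.545) = 1.0742; argument = 0.100 + (-1.545)/1.0742 = -1.3383 → -1.34.
α₁ = Φ(-1.34) = 0.0901; rank = round(100 × 0.0901) = 9; θ*₍9₎ = 2.848.
Upper: z₀ + z₂ = 1.745; 1 − a(z₀+z₂) = 0.9162; argument = 2.0045 → 2.00; α₂ = 0.9772; rank = 98; θ*₍98₎ = 6.579.

(2.848, 6.579)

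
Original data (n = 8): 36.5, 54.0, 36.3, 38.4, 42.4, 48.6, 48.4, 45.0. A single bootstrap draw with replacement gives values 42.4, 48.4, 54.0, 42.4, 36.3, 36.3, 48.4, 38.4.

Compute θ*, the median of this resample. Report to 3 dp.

θ* = 42.400

Sorted: 36.3, 36.3, 38.4, 42.4, 42.4, 48.4, 48.4, 54.0
Median = average of the two middle values = 42.400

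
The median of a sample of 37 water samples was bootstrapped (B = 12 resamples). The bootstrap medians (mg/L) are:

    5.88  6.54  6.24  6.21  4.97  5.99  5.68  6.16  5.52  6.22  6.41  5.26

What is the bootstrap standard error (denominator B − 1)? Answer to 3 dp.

Bootstrap SE is the standard deviation of the 12 replicate medians.
Mean of replicates: (5.88 + 6.54 + 6.24 + 6.21 + 4.97 + 5.99 + 5.68 + 6.16 + 5.52 + 6.22 + 6.41 + 5.26) / 12 = 71.0800 / 12 = 5.9233
Sum of squared deviations: (−0.0433)² + (+0.6167)² + (+0.3167)² + (+0.2867)² + (−0.9533)² + (+0.0667)² + (−0.2433)² + (+0.2367)² + (−0.4033)² + (+0.2967)² + (+0.4867)² + (−0.6633)² = 2.5207
Variance = 2.5207 / 11 = 0.2292
SE* = √0.2292

SE* = 0.479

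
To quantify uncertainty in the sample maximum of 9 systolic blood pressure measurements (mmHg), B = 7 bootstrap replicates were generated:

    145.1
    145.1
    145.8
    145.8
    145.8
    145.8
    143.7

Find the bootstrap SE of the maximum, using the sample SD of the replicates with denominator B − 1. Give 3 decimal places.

SE* = 0.779

Bootstrap SE is the standard deviation of the 7 replicate maximums.
Mean of replicates: (145.1 + 145.1 + 145.8 + 145.8 + 145.8 + 145.8 + 143.7) / 7 = 1017.1000 / 7 = 145.3000
Sum of squared deviations: (−0.2000)² + (−0.2000)² + (+0.5000)² + (+0.5000)² + (+0.5000)² + (+0.5000)² + (−1.6000)² = 3.6400
Variance = 3.6400 / 6 = 0.6067
SE* = √0.6067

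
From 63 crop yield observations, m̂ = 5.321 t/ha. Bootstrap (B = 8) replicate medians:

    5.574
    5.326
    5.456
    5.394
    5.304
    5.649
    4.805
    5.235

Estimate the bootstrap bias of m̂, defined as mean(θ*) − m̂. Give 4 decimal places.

bias = +0.0219

mean(θ*) = (5.574 + 5.326 + 5.456 + 5.394 + 5.304 + 5.649 + 4.805 + 5.235) / 8 = 5.34288
bias = 5.34288 − 5.321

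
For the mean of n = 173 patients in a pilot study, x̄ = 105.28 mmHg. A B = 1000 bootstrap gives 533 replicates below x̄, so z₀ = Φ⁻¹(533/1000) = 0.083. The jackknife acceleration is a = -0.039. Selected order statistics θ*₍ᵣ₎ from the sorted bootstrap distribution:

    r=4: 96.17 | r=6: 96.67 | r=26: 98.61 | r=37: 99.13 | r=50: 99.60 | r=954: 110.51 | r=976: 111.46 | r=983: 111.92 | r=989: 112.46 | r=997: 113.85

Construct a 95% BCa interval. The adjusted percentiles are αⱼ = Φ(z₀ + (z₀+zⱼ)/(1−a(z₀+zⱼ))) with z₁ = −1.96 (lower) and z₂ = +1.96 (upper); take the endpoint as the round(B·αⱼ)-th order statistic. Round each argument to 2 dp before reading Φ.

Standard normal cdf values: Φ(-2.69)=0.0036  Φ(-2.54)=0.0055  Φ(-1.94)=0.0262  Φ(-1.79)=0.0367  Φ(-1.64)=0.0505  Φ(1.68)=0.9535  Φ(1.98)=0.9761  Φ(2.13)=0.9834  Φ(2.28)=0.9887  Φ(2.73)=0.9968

Lower: z₀ + z₁ = 0.083 + (-1.960) = -1.877; 1 − a(z₀+z₁) = 1 − (-0.039)(-1.877) = 0.9268; argument = 0.083 + (-1.877)/0.9268 = -1.9423 → -1.94.
α₁ = Φ(-1.94) = 0.0262; rank = round(1000 × 0.0262) = 26; θ*₍26₎ = 98.61.
Upper: z₀ + z₂ = 2.043; 1 − a(z₀+z₂) = 1.0797; argument = 1.9752 → 1.98; α₂ = 0.9761; rank = 976; θ*₍976₎ = 111.46.

(98.61, 111.46)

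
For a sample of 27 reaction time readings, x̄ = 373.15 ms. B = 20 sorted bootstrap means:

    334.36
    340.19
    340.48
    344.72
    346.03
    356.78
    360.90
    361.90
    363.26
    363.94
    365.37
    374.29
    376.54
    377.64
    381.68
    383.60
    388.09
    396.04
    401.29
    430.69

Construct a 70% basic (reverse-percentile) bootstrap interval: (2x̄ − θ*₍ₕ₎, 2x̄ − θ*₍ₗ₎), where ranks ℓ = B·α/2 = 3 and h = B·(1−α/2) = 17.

(358.21, 405.82)

Percentile endpoints at ranks 3 and 17: θ*₍3₎ = 340.48, θ*₍17₎ = 388.09.
Basic interval reflects these around x̄:
  lower = 2 × 373.15 − 388.09 = 358.21
  upper = 2 × 373.15 − 340.48 = 405.82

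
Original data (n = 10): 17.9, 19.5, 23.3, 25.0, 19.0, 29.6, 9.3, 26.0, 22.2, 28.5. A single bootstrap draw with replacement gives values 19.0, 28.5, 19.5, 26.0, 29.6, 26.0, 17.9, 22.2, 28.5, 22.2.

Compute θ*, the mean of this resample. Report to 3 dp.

θ* = 23.940

Mean = (19.0 + 28.5 + 19.5 + 26.0 + 29.6 + 26.0 + 17.9 + 22.2 + 28.5 + 22.2) / 10 = 239.40 / 10 = 23.940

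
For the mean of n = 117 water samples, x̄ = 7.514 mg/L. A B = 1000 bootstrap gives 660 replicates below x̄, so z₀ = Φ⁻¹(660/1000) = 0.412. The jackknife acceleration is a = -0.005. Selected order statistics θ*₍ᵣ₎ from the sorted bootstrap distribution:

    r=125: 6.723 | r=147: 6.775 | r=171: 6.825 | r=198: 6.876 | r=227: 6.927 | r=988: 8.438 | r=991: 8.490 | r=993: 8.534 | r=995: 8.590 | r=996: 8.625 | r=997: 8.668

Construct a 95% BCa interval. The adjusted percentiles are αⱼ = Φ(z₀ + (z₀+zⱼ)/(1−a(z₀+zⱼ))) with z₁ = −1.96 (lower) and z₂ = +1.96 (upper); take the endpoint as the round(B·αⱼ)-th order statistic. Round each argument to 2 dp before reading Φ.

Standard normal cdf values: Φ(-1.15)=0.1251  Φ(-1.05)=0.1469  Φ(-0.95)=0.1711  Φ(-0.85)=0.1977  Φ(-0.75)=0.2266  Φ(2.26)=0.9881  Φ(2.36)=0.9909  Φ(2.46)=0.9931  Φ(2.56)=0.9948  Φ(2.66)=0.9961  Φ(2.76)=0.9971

(6.723, 8.668)

Lower: z₀ + z₁ = 0.412 + (-1.960) = -1.548; 1 − a(z₀+z₁) = 1 − (-0.005)(-1.548) = 0.9923; argument = 0.412 + (-1.548)/0.9923 = -1.1481 → -1.15.
α₁ = Φ(-1.15) = 0.1251; rank = round(1000 × 0.1251) = 125; θ*₍125₎ = 6.723.
Upper: z₀ + z₂ = 2.372; 1 − a(z₀+z₂) = 1.0119; argument = 2.7562 → 2.76; α₂ = 0.9971; rank = 997; θ*₍997₎ = 8.668.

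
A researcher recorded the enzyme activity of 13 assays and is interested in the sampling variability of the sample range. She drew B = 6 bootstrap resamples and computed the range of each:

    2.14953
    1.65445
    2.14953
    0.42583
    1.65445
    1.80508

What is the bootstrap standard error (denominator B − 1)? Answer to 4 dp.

SE* = 0.6358

Bootstrap SE is the standard deviation of the 6 replicate ranges.
Mean of replicates: (2.14953 + 1.65445 + 2.14953 + 0.42583 + 1.65445 + 1.80508) / 6 = 9.838870 / 6 = 1.639812
Sum of squared deviations: (+0.509718)² + (+0.014638)² + (+0.509718)² + (−1.213982)² + (+0.014638)² + (+0.165268)² = 2.021119
Variance = 2.021119 / 5 = 0.404224
SE* = √0.404224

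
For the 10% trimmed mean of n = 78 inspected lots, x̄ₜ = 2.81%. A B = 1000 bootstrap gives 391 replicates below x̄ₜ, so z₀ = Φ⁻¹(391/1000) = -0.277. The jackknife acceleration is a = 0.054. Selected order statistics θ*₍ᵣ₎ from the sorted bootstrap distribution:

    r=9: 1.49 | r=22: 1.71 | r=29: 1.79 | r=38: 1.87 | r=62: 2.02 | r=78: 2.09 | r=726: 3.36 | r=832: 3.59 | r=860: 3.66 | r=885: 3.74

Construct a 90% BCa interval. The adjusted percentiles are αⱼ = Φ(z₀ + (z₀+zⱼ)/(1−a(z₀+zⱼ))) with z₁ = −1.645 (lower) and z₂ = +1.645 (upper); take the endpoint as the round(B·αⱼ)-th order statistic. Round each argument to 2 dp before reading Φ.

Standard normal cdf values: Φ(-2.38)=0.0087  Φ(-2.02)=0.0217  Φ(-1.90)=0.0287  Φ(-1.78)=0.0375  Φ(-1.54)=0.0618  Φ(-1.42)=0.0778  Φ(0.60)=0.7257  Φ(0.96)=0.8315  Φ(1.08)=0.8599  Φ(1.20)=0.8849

Lower: z₀ + z₁ = -0.277 + (-1.645) = -1.922; 1 − a(z₀+z₁) = 1 − (0.054)(-1.922) = 1.1038; argument = -0.277 + (-1.922)/1.1038 = -2.0183 → -2.02.
α₁ = Φ(-2.02) = 0.0217; rank = round(1000 × 0.0217) = 22; θ*₍22₎ = 1.71.
Upper: z₀ + z₂ = 1.368; 1 − a(z₀+z₂) = 0.9261; argument = 1.2001 → 1.20; α₂ = 0.8849; rank = 885; θ*₍885₎ = 3.74.

(1.71, 3.74)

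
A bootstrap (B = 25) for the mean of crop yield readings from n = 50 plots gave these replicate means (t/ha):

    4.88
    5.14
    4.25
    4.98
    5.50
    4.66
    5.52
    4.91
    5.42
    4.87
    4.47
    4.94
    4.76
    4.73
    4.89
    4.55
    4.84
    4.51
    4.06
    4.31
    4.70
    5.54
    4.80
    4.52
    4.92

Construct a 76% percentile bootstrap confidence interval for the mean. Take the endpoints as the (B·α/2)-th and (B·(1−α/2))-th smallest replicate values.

Sorted replicates: 4.06, 4.25, 4.31, 4.47, 4.51, 4.52, 4.55, 4.66, 4.70, 4.73, 4.76, 4.80, 4.84, 4.87, 4.88, 4.89, 4.91, 4.92, 4.94, 4.98, 5.14, 5.42, 5.50, 5.52, 5.54
α = 0.24; lower rank = 25 × 0.120 = 3; upper rank = 25 × 0.880 = 22.
The 3rd smallest replicate is 4.31; the 22nd is 5.42.

(4.31, 5.42)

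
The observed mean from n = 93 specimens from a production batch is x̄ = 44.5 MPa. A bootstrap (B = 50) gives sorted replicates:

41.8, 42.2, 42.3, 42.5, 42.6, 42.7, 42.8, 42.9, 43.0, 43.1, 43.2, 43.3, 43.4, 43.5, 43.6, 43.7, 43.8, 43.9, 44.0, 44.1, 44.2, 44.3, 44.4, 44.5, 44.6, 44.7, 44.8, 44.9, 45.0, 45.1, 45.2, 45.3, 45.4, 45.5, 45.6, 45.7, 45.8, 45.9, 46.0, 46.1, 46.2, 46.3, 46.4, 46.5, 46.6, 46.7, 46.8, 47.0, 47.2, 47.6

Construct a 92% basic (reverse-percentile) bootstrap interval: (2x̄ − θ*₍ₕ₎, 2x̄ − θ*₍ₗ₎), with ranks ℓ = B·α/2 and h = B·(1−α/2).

(42.0, 46.8)

Percentile endpoints at ranks 2 and 48: θ*₍2₎ = 42.2, θ*₍48₎ = 47.0.
Basic interval reflects these around x̄:
  lower = 2 × 44.5 − 47.0 = 42.0
  upper = 2 × 44.5 − 42.2 = 46.8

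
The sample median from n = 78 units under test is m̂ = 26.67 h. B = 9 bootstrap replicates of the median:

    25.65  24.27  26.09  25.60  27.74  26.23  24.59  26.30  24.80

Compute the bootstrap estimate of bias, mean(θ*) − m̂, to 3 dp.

bias = −0.973

mean(θ*) = (25.65 + 24.27 + 26.09 + 25.60 + 27.74 + 26.23 + 24.59 + 26.30 + 24.80) / 9 = 25.6967
bias = 25.6967 − 26.67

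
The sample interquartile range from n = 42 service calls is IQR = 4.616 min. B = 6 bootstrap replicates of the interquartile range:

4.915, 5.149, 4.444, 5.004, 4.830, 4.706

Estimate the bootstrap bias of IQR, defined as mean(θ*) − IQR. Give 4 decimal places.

bias = +0.2253

mean(θ*) = (4.915 + 5.149 + 4.444 + 5.004 + 4.830 + 4.706) / 6 = 4.84133
bias = 4.84133 − 4.616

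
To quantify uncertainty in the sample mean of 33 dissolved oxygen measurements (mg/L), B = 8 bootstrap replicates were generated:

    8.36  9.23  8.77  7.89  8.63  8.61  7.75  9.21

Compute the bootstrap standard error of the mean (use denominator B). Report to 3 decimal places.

Bootstrap SE is the standard deviation of the 8 replicate means.
Mean of replicates: (8.36 + 9.23 + 8.77 + 7.89 + 8.63 + 8.61 + 7.75 + 9.21) / 8 = 68.4500 / 8 = 8.5563
Sum of squared deviations: (−0.1963)² + (+0.6738)² + (+0.2137)² + (−0.6663)² + (+0.0738)² + (+0.0537)² + (−0.8063)² + (+0.6538)² = 2.0678
Variance = 2.0678 / 8 = 0.2585
SE* = √0.2585

SE* = 0.508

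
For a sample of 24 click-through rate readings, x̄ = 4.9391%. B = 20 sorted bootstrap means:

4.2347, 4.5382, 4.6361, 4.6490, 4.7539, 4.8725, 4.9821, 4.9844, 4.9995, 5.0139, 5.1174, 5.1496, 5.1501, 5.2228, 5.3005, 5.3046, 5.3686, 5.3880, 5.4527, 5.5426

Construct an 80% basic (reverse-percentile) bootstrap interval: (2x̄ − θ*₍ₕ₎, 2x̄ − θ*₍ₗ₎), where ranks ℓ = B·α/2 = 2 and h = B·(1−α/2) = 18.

Percentile endpoints at ranks 2 and 18: θ*₍2₎ = 4.5382, θ*₍18₎ = 5.3880.
Basic interval reflects these around x̄:
  lower = 2 × 4.9391 − 5.3880 = 4.4902
  upper = 2 × 4.9391 − 4.5382 = 5.3400

(4.4902, 5.3400)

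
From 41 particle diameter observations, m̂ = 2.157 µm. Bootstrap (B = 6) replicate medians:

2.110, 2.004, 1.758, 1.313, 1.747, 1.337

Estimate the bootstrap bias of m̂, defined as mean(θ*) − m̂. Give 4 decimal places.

mean(θ*) = (2.110 + 2.004 + 1.758 + 1.313 + 1.747 + 1.337) / 6 = 1.71150
bias = 1.71150 − 2.157

bias = −0.4455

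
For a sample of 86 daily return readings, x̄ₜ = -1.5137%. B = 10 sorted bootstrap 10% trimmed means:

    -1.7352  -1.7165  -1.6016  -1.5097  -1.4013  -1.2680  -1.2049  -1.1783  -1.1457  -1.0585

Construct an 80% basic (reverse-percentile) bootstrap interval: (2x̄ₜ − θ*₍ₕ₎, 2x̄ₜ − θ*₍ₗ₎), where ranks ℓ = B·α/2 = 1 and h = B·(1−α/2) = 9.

(-1.8817, -1.2922)

Percentile endpoints at ranks 1 and 9: θ*₍1₎ = -1.7352, θ*₍9₎ = -1.1457.
Basic interval reflects these around x̄ₜ:
  lower = 2 × -1.5137 − -1.1457 = -1.8817
  upper = 2 × -1.5137 − -1.7352 = -1.2922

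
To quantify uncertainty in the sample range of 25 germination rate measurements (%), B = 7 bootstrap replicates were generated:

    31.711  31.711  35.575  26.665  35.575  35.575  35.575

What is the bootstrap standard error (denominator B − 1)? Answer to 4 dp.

Bootstrap SE is the standard deviation of the 7 replicate ranges.
Mean of replicates: (31.711 + 31.711 + 35.575 + 26.665 + 35.575 + 35.575 + 35.575) / 7 = 232.38700 / 7 = 33.19814
Sum of squared deviations: (−1.48714)² + (−1.48714)² + (+2.37686)² + (−6.53314)² + (+2.37686)² + (+2.37686)² + (+2.37686)² = 69.70294
Variance = 69.70294 / 6 = 11.61716
SE* = √11.61716

SE* = 3.4084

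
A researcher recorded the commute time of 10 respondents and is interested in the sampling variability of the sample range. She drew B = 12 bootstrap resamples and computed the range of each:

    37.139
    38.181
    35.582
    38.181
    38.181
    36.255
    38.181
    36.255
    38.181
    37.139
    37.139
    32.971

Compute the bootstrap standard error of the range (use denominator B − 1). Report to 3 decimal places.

SE* = 1.548

Bootstrap SE is the standard deviation of the 12 replicate ranges.
Mean of replicates: (37.139 + 38.181 + 35.582 + 38.181 + 38.181 + 36.255 + 38.181 + 36.255 + 38.181 + 37.139 + 37.139 + 32.971) / 12 = 443.3850 / 12 = 36.9487
Sum of squared deviations: (+0.1903)² + (+1.2323)² + (−1.3667)² + (+1.2323)² + (+1.2323)² + (−0.6937)² + (+1.2323)² + (−0.6937)² + (+1.2323)² + (+0.1903)² + (+0.1903)² + (−3.9778)² = 26.3539
Variance = 26.3539 / 11 = 2.3958
SE* = √2.3958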